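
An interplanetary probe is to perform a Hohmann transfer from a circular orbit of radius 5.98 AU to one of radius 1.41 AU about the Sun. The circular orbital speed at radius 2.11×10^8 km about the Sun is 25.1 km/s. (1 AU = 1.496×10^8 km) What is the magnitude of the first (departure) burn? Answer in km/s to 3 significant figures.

Δv₁ = 4.66 km/s

From the circular-orbit relation v² = μ/r at r = 2.11×10^8 km: μ = v²r = (25.1)² × 2.11×10^8 = 1.32932×10^11 km³/s².
In km: r₁ = 5.98 × 1.496×10^8 = 8.94608×10^8 km; r₂ = 1.41 × 1.496×10^8 = 2.10936×10^8 km.
Semi-major axis of the transfer orbit: a_t = (8.94608×10^8 + 2.10936×10^8)/2 = 5.52772×10^8 km.
Circular speed at r = 8.94608×10^8 km: v_c = √(μ/r) = 12.19 km/s.
Vis-viva on the transfer ellipse at r = 8.94608×10^8 km gives v_t = √[μ(2/r − 1/a_t)] = 7.530 km/s.
Δv₁ = |v_t − v_c| = |7.530 − 12.19| = 4.660 km/s.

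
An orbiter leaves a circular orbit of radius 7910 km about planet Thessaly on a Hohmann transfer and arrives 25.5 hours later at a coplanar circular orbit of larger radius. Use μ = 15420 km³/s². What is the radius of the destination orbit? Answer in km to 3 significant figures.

Transfer time t = 25.5 hours = 91800 s, and t = π√(a_t³/μ).
So a_t = (μ t²/π²)^(1/3) = (15420 × (91800)² / π²)^(1/3) = 23613 km.
Since a_t = (r₁ + r₂)/2, r₂ = 2a_t − r₁ = 2×23613 − 7910 = 39316 km.

r₂ = 39300 km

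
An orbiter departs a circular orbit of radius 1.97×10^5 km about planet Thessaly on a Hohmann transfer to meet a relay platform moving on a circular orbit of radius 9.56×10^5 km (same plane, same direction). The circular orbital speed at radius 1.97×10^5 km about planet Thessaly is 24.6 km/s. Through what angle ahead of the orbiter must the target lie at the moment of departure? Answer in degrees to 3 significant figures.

φ = 95.7°

From the circular-orbit relation v² = μ/r at r = 1.97×10^5 km: μ = v²r = (24.6)² × 1.97×10^5 = 1.19217×10^8 km³/s².
The Hohmann ellipse has a_t = (r₁ + r₂)/2 = 5.765×10^5 km.
Transfer time t = π√(a_t³/μ) = 1.25945×10^5 s.
The target's mean motion on its circular orbit is ω₂ = √(μ/r₂³) = 1.16810×10^-5 rad/s.
Angle swept by the target during transfer: ω₂·t = 1.4712 rad = 84.29°.
The orbiter traverses 180° on the transfer ellipse, so the target must lead by 180° − 84.29° = 95.7°.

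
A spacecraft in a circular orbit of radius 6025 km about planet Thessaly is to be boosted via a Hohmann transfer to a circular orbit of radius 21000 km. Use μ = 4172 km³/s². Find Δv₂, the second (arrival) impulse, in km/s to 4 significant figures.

The Hohmann ellipse has a_t = (r₁ + r₂)/2 = 13512.5 km.
Circular speed at r = 21000 km: v_c = √(μ/r) = 0.4457 km/s.
Vis-viva on the transfer ellipse at r = 21000 km gives v_t = √[μ(2/r − 1/a_t)] = 0.2976 km/s.
Δv₂ = |v_t − v_c| = |0.2976 − 0.4457| = 0.1481 km/s.

Δv₂ = 0.1481 km/s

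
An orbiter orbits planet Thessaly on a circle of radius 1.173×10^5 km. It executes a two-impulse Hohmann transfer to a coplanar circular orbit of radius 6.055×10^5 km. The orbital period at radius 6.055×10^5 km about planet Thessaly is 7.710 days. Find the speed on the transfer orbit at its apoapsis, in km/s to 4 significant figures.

v = 3.254 km/s

From Kepler's third law T² = 4π²r³/μ at r = 6.055×10^5 km, T = 7.710 days = 7.710 × 86400 s = 6.66144×10^5 s: μ = 4π²r³/T² = 1.97499×10^7 km³/s².
Semi-major axis of the transfer orbit: a_t = (1.173×10^5 + 6.055×10^5)/2 = 3.614×10^5 km.
The apoapsis of the transfer ellipse is at r = 6.055×10^5 km.
Vis-viva: v = √[μ(2/r − 1/a_t)] = √[1.97499×10^7 × (2/6.055×10^5 − 1/3.614×10^5)] = 3.254 km/s.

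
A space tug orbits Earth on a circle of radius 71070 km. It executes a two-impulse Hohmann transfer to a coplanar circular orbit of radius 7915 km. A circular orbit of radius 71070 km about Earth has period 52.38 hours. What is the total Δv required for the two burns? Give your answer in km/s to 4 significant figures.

Δv = 3.731 km/s

From Kepler's third law T² = 4π²r³/μ at r = 71070 km, T = 52.38 hours = 52.38 × 3600 s = 1.88568×10^5 s: μ = 4π²r³/T² = 3.98550×10^5 km³/s².
The Hohmann ellipse has a_t = (r₁ + r₂)/2 = 39492.5 km.
Circular speed at r₁: v₁ = √(μ/r₁) = √(3.98550×10^5/71070) = 2.368 km/s.
Transfer-orbit speed at r₁ (vis-viva equation): v_a = √[μ(2/r₁ − 1/a_t)] = 1.060 km/s.
First burn Δv₁ = |v_a − v₁| = 1.308 km/s.
At r₂, v₂ = √(μ/r₂) = 7.096 km/s.
Transfer-orbit speed at r₂: v_p = √[μ(2/r₂ − 1/a_t)] = 9.519 km/s.
Second burn Δv₂ = |v₂ − v_p| = 2.423 km/s.
Total Δv = Δv₁ + Δv₂ = 3.731 km/s.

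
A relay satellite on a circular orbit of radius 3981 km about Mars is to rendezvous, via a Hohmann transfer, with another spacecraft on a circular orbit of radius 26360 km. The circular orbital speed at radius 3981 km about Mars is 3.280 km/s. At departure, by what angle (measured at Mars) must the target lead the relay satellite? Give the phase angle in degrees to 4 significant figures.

φ = 101.4°

From the circular-orbit relation v² = μ/r at r = 3981 km: μ = v²r = (3.280)² × 3981 = 42829.2 km³/s².
Semi-major axis of the transfer orbit: a_t = (3981 + 26360)/2 = 15170.5 km.
Transfer time t = π√(a_t³/μ) = 28365 s.
Target angular speed ω₂ = √(μ/r₂³) = 4.8356×10^-5 rad/s.
Angle swept by the target during transfer: ω₂·t = 1.3716 rad = 78.59°.
Arrival is 180° from departure on the ellipse, so φ = 180° − 78.59° = 101.4°.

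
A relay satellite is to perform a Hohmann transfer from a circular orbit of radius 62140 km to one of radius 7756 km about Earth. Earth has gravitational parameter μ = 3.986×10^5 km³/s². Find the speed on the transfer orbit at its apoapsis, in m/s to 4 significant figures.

v = 1193 m/s

The Hohmann ellipse has a_t = (r₁ + r₂)/2 = 34948 km.
The apoapsis of the transfer ellipse is at r = 62140 km.
Applying v² = μ(2/r − 1/a_t): v = 1.193 km/s.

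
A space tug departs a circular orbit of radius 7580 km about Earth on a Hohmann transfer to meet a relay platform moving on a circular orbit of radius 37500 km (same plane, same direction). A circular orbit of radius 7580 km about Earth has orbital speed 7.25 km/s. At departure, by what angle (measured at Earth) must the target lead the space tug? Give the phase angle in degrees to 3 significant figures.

From the circular-orbit relation v² = μ/r at r = 7580 km: μ = v²r = (7.25)² × 7580 = 3.98424×10^5 km³/s².
Transfer-ellipse semi-major axis a_t = (r₁ + r₂)/2 = (7580 + 37500)/2 = 22540 km.
Transfer time t = π√(a_t³/μ) = 16840 s.
Target angular speed ω₂ = √(μ/r₂³) = 8.692×10^-5 rad/s.
Angle swept by the target during transfer: ω₂·t = 1.464 rad = 83.88°.
Arrival is 180° from departure on the ellipse, so φ = 180° − 83.88° = 96.1°.

φ = 96.1°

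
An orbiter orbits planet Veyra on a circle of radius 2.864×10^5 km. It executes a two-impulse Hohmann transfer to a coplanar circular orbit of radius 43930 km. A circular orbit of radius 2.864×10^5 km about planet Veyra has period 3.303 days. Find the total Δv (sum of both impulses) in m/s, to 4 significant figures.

From Kepler's third law T² = 4π²r³/μ at r = 2.864×10^5 km, T = 3.303 days = 3.303 × 86400 s = 2.853792×10^5 s: μ = 4π²r³/T² = 1.13877×10^7 km³/s².
Transfer-ellipse semi-major axis a_t = (r₁ + r₂)/2 = (2.864×10^5 + 43930)/2 = 1.65165×10^5 km.
At r₁ the circular-orbit speed is v₁ = √(μ/r₁) = 6.306 km/s.
Transfer-orbit speed at r₁ (vis-viva equation): v_a = √[μ(2/r₁ − 1/a_t)] = 3.252 km/s.
First burn Δv₁ = |v_a − v₁| = 3.054 km/s.
Circular speed at r₂: v₂ = √(μ/r₂) = 16.100 km/s.
Transfer-orbit speed at r₂: v_p = √[μ(2/r₂ − 1/a_t)] = 21.201 km/s.
Second burn Δv₂ = |v₂ − v_p| = 5.101 km/s.
Total Δv = Δv₁ + Δv₂ = 8.155 km/s.

Δv = 8155 m/s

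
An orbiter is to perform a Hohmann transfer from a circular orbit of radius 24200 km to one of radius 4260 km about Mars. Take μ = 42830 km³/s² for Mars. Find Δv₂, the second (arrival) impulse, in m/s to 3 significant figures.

Δv₂ = 964 m/s

The Hohmann ellipse has a_t = (r₁ + r₂)/2 = 14230 km.
Circular speed at r = 4260 km: v_c = √(μ/r) = 3.1708 km/s.
Transfer-orbit speed at the same r (vis-viva, a = a_t): v_t = √[μ(2/r − 1/a_t)] = 4.1350 km/s.
Δv₂ = |v_t − v_c| = |4.1350 − 3.1708| = 0.9642 km/s.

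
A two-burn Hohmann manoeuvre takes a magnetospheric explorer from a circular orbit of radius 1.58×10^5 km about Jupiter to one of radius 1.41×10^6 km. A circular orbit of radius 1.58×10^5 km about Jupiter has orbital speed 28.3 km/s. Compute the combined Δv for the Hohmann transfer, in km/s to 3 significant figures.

From the circular-orbit relation v² = μ/r at r = 1.58×10^5 km: μ = v²r = (28.3)² × 1.58×10^5 = 1.26541×10^8 km³/s².
The Hohmann ellipse has a_t = (r₁ + r₂)/2 = 7.840×10^5 km.
Circular speed at r₁: v₁ = √(μ/r₁) = √(1.26541×10^8/1.580×10^5) = 28.300 km/s.
On the transfer ellipse at r₁, vis-viva gives v_p = √[μ(2/r₁ − 1/a_t)] = 37.952 km/s.
First burn Δv₁ = |v_p − v₁| = 9.652 km/s.
At r₂, v₂ = √(μ/r₂) = 9.4734 km/s.
Transfer-orbit speed at r₂: v_a = √[μ(2/r₂ − 1/a_t)] = 4.2528 km/s.
Second burn Δv₂ = |v₂ − v_a| = 5.221 km/s.
Δv = Δv₁ + Δv₂ = 9.652 + 5.221 = 14.87 km/s.

Δv = 14.9 km/s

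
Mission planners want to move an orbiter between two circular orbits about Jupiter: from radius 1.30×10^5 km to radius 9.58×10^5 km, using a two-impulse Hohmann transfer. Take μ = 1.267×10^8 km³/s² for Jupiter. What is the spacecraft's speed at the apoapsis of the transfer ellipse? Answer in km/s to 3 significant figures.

Transfer-ellipse semi-major axis a_t = (r₁ + r₂)/2 = (1.300×10^5 + 9.580×10^5)/2 = 5.440×10^5 km.
At apoapsis, r = 9.580×10^5 km.
Vis-viva: v = √[μ(2/r − 1/a_t)] = √[1.267×10^8 × (2/9.580×10^5 − 1/5.440×10^5)] = 5.622 km/s.

v = 5.62 km/s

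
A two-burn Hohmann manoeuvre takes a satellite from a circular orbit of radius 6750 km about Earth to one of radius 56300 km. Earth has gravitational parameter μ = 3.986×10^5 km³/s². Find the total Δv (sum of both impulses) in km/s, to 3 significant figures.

Δv = 4.01 km/s

Semi-major axis of the transfer orbit: a_t = (6750 + 56300)/2 = 31525 km.
At r₁ the circular-orbit speed is v₁ = √(μ/r₁) = 7.684520 km/s.
Transfer-orbit speed at r₁ (v² = μ(2/r − 1/a)): v_p = √[μ(2/r₁ − 1/a_t)] = 10.26936 km/s.
First burn Δv₁ = |v_p − v₁| = 2.5848 km/s.
Circular speed at r₂: v₂ = √(μ/r₂) = 2.6608 km/s.
Transfer-orbit speed at r₂: v_a = √[μ(2/r₂ − 1/a_t)] = 1.2312 km/s.
Second burn Δv₂ = |v₂ − v_a| = 1.4296 km/s.
Total Δv = Δv₁ + Δv₂ = 4.014 km/s.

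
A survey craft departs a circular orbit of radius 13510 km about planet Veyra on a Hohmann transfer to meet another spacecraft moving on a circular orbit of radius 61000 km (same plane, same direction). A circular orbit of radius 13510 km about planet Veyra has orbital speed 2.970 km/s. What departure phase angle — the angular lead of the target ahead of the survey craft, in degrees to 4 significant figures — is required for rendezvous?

φ = 94.09°

From the circular-orbit relation v² = μ/r at r = 13510 km: μ = v²r = (2.970)² × 13510 = 1.19170×10^5 km³/s².
Semi-major axis of the transfer orbit: a_t = (13510 + 61000)/2 = 37255 km.
The half-period of the transfer ellipse is t = π√(a_t³/μ) = 65440 s.
The target's mean motion on its circular orbit is ω₂ = √(μ/r₂³) = 2.2913×10^-5 rad/s.
Angle swept by the target during transfer: ω₂·t = 1.4994 rad = 85.91°.
The survey craft traverses 180° on the transfer ellipse, so the target must lead by 180° − 85.91° = 94.09°.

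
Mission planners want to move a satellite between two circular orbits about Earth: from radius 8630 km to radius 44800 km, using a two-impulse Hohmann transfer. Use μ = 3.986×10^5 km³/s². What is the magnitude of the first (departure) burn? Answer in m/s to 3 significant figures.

Δv₁ = 2000 m/s

Transfer-ellipse semi-major axis a_t = (r₁ + r₂)/2 = (8630 + 44800)/2 = 26715 km.
On the circular orbit at r = 8630 km, v_c = √(μ/r) = 6.796 km/s.
Vis-viva on the transfer ellipse at r = 8630 km gives v_t = √[μ(2/r − 1/a_t)] = 8.801 km/s.
Δv₁ = |v_t − v_c| = |8.801 − 6.796| = 2.005 km/s.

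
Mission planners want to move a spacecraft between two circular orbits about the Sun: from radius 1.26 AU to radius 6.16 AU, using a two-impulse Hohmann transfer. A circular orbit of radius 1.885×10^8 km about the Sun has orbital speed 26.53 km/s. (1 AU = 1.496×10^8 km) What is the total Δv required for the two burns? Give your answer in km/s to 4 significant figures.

Δv = 12.66 km/s

From the circular-orbit relation v² = μ/r at r = 1.885×10^8 km: μ = v²r = (26.53)² × 1.885×10^8 = 1.32674×10^11 km³/s².
In km: r₁ = 1.26 × 1.496×10^8 = 1.88496×10^8 km; r₂ = 6.16 × 1.496×10^8 = 9.21536×10^8 km.
Semi-major axis of the transfer orbit: a_t = (1.88496×10^8 + 9.21536×10^8)/2 = 5.55016×10^8 km.
Circular speed at r₁: v₁ = √(μ/r₁) = √(1.32674×10^11/1.88496×10^8) = 26.53028 km/s.
On the transfer ellipse at r₁, v² = μ(2/r − 1/a) gives v_p = √[μ(2/r₁ − 1/a_t)] = 34.18576 km/s.
First burn Δv₁ = |v_p − v₁| = 7.655 km/s.
Circular speed at r₂: v₂ = √(μ/r₂) = 11.9988 km/s.
Transfer-orbit speed at r₂: v_a = √[μ(2/r₂ − 1/a_t)] = 6.99254 km/s.
Second burn Δv₂ = |v₂ − v_a| = 5.006 km/s.
Total Δv = Δv₁ + Δv₂ = 12.66 km/s.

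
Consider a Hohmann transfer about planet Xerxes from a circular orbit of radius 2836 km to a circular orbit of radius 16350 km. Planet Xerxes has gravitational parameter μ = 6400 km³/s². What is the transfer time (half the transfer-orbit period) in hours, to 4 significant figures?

Transfer-ellipse semi-major axis a_t = (r₁ + r₂)/2 = (2836 + 16350)/2 = 9593 km.
By Kepler's third law the transfer-orbit period is T = 2π√(a_t³/μ), so t = T/2 = 36900 s.
Converting: 36900 s ÷ 3600 s/hour = 10.25 hours.

t = 10.25 hours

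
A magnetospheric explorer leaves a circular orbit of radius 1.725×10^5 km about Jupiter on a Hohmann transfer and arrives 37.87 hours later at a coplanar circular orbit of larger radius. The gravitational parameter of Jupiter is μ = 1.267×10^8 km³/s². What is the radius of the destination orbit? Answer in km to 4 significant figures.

Transfer time t = 37.87 hours = 1.36332×10^5 s, and t = π√(a_t³/μ).
So a_t = (μ t²/π²)^(1/3) = (1.267×10^8 × (1.36332×10^5)² / π²)^(1/3) = 6.2024×10^5 km.
Since a_t = (r₁ + r₂)/2, r₂ = 2a_t − r₁ = 2×6.2024×10^5 − 1.725×10^5 = 1.06798×10^6 km.

r₂ = 1.068×10^6 km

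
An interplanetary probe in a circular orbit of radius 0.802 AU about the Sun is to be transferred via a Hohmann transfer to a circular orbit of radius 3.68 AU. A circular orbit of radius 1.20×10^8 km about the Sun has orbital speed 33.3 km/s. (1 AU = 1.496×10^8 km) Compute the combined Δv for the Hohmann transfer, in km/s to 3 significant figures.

Δv = 15.6 km/s

From the circular-orbit relation v² = μ/r at r = 1.20×10^8 km: μ = v²r = (33.3)² × 1.20×10^8 = 1.33067×10^11 km³/s².
In km: r₁ = 0.802 × 1.496×10^8 = 1.199792×10^8 km; r₂ = 3.68 × 1.496×10^8 = 5.50528×10^8 km.
Transfer-ellipse semi-major axis a_t = (r₁ + r₂)/2 = (1.199792×10^8 + 5.50528×10^8)/2 = 3.352536×10^8 km.
At r₁ the circular-orbit speed is v₁ = √(μ/r₁) = 33.303 km/s.
On the transfer ellipse at r₁, v² = μ(2/r − 1/a) gives v_p = √[μ(2/r₁ − 1/a_t)] = 42.676 km/s.
First burn Δv₁ = |v_p − v₁| = 9.373 km/s.
At r₂, v₂ = √(μ/r₂) = 15.547 km/s.
Transfer-orbit speed at r₂: v_a = √[μ(2/r₂ − 1/a_t)] = 9.3006 km/s.
Second burn Δv₂ = |v₂ − v_a| = 6.246 km/s.
Δv = Δv₁ + Δv₂ = 9.373 + 6.246 = 15.62 km/s.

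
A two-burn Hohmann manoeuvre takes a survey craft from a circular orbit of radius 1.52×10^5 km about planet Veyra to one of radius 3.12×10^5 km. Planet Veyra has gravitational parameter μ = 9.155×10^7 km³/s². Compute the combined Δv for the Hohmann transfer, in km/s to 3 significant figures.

Δv = 7.18 km/s

Semi-major axis of the transfer orbit: a_t = (1.520×10^5 + 3.120×10^5)/2 = 2.320×10^5 km.
At r₁ the circular-orbit speed is v₁ = √(μ/r₁) = 24.54185 km/s.
On the transfer ellipse at r₁, v² = μ(2/r − 1/a) gives v_p = √[μ(2/r₁ − 1/a_t)] = 28.46038 km/s.
First burn Δv₁ = |v_p − v₁| = 3.919 km/s.
At r₂, v₂ = √(μ/r₂) = 17.12978 km/s.
Transfer-orbit speed at r₂: v_a = √[μ(2/r₂ − 1/a_t)] = 13.86531 km/s.
Second burn Δv₂ = |v₂ − v_a| = 3.264 km/s.
Total Δv = Δv₁ + Δv₂ = 7.183 km/s.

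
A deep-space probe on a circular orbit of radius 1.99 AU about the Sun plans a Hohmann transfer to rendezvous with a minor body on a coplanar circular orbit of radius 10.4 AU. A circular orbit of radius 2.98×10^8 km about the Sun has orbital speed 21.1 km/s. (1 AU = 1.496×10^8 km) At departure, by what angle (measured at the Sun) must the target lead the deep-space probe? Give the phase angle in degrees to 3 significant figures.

From the circular-orbit relation v² = μ/r at r = 2.98×10^8 km: μ = v²r = (21.1)² × 2.98×10^8 = 1.32673×10^11 km³/s².
In km: r₁ = 1.99 × 1.496×10^8 = 2.97704×10^8 km; r₂ = 10.4 × 1.496×10^8 = 1.55584×10^9 km.
Transfer-ellipse semi-major axis a_t = (r₁ + r₂)/2 = (2.97704×10^8 + 1.55584×10^9)/2 = 9.26772×10^8 km.
The half-period of the transfer ellipse is t = π√(a_t³/μ) = 2.433429×10^8 s.
The target's mean motion on its circular orbit is ω₂ = √(μ/r₂³) = 5.935307×10^-9 rad/s.
Angle swept by the target during transfer: ω₂·t = 1.44431 rad = 82.753°.
The deep-space probe traverses 180° on the transfer ellipse, so the target must lead by 180° − 82.753° = 97.2°.

φ = 97.2°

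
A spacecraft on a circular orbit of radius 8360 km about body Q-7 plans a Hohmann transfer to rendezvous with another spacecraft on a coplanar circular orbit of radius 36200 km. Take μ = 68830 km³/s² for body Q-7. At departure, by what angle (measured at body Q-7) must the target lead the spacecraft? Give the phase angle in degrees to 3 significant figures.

Transfer-ellipse semi-major axis a_t = (r₁ + r₂)/2 = (8360 + 36200)/2 = 22280 km.
Transfer time t = π√(a_t³/μ) = 39823 s.
The target's mean motion on its circular orbit is ω₂ = √(μ/r₂³) = 3.8091×10^-5 rad/s.
Angle swept by the target during transfer: ω₂·t = 1.5169 rad = 86.91°.
Arrival is 180° from departure on the ellipse, so φ = 180° − 86.91° = 93.1°.

φ = 93.1°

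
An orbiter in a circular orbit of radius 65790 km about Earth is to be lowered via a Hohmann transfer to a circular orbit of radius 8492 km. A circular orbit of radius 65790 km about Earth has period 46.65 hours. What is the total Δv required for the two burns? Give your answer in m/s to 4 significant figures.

From Kepler's third law T² = 4π²r³/μ at r = 65790 km, T = 46.65 hours = 46.65 × 3600 s = 1.6794×10^5 s: μ = 4π²r³/T² = 3.98594×10^5 km³/s².
Semi-major axis of the transfer orbit: a_t = (65790 + 8492)/2 = 37141 km.
At r₁ the circular-orbit speed is v₁ = √(μ/r₁) = 2.461419 km/s.
On the transfer ellipse at r₁, vis-viva equation gives v_a = √[μ(2/r₁ − 1/a_t)] = 1.176966 km/s.
First burn Δv₁ = |v_a − v₁| = 1.2845 km/s.
Circular speed at r₂: v₂ = √(μ/r₂) = 6.8511 km/s.
Transfer-orbit speed at r₂: v_p = √[μ(2/r₂ − 1/a_t)] = 9.1183 km/s.
Second burn Δv₂ = |v₂ − v_p| = 2.2672 km/s.
Total Δv = Δv₁ + Δv₂ = 3.552 km/s.

Δv = 3552 m/s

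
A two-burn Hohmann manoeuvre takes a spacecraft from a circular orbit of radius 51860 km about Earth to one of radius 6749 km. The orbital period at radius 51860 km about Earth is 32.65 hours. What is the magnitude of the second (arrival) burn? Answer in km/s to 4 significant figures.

From Kepler's third law T² = 4π²r³/μ at r = 51860 km, T = 32.65 hours = 32.65 × 3600 s = 1.1754×10^5 s: μ = 4π²r³/T² = 3.98553×10^5 km³/s².
Semi-major axis of the transfer orbit: a_t = (51860 + 6749)/2 = 29304.5 km.
On the circular orbit at r = 6749 km, v_c = √(μ/r) = 7.6846 km/s.
Vis-viva on the transfer ellipse at r = 6749 km gives v_t = √[μ(2/r − 1/a_t)] = 10.223 km/s.
Δv₂ = |v_t − v_c| = |10.223 − 7.6846| = 2.538 km/s.

Δv₂ = 2.538 km/s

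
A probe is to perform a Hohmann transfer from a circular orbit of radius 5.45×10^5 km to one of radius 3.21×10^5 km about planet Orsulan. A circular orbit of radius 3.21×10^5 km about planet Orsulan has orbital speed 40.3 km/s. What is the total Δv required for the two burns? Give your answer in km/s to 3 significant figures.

From the circular-orbit relation v² = μ/r at r = 3.21×10^5 km: μ = v²r = (40.3)² × 3.21×10^5 = 5.21333×10^8 km³/s².
Transfer-ellipse semi-major axis a_t = (r₁ + r₂)/2 = (5.450×10^5 + 3.210×10^5)/2 = 4.330×10^5 km.
Circular speed at r₁: v₁ = √(μ/r₁) = √(5.21333×10^8/5.450×10^5) = 30.9285 km/s.
Transfer-orbit speed at r₁ (v² = μ(2/r − 1/a)): v_a = √[μ(2/r₁ − 1/a_t)] = 26.6298 km/s.
First burn Δv₁ = |v_a − v₁| = 4.2987 km/s.
At r₂, v₂ = √(μ/r₂) = 40.3000 km/s.
Transfer-orbit speed at r₂: v_p = √[μ(2/r₂ − 1/a_t)] = 45.2126 km/s.
Second burn Δv₂ = |v₂ − v_p| = 4.9126 km/s.
Total Δv = Δv₁ + Δv₂ = 9.211 km/s.

Δv = 9.21 km/s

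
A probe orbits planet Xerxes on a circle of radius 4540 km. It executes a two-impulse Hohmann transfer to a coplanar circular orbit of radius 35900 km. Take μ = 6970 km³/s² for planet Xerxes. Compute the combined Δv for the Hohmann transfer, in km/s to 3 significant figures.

Semi-major axis of the transfer orbit: a_t = (4540 + 35900)/2 = 20220 km.
Circular speed at r₁: v₁ = √(μ/r₁) = √(6970/4540) = 1.23905 km/s.
Transfer-orbit speed at r₁ (vis-viva equation): v_p = √[μ(2/r₁ − 1/a_t)] = 1.65099 km/s.
First burn Δv₁ = |v_p − v₁| = 0.41194 km/s.
Circular speed at r₂: v₂ = √(μ/r₂) = 0.44063 km/s.
Transfer-orbit speed at r₂: v_a = √[μ(2/r₂ − 1/a_t)] = 0.20879 km/s.
Second burn Δv₂ = |v₂ − v_a| = 0.23184 km/s.
Δv = Δv₁ + Δv₂ = 0.41194 + 0.23184 = 0.6438 km/s.

Δv = 0.644 km/s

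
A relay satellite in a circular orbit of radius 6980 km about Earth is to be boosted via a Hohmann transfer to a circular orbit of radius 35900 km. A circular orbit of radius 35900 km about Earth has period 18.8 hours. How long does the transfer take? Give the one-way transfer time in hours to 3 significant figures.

From Kepler's third law T² = 4π²r³/μ at r = 35900 km, T = 18.8 hours = 18.8 × 3600 s = 67680 s: μ = 4π²r³/T² = 3.98770×10^5 km³/s².
Transfer-ellipse semi-major axis a_t = (r₁ + r₂)/2 = (6980 + 35900)/2 = 21440 km.
Half the transfer-orbit period gives t = π√(a_t³/μ) = 15620 s.
Converting: 15620 s ÷ 3600 s/hour = 4.34 hours.

t = 4.34 hours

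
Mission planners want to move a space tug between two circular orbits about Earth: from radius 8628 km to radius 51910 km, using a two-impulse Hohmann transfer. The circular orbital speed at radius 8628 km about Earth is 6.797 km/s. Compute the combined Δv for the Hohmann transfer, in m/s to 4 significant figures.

Δv = 3396 m/s

From the circular-orbit relation v² = μ/r at r = 8628 km: μ = v²r = (6.797)² × 8628 = 3.98607×10^5 km³/s².
The Hohmann ellipse has a_t = (r₁ + r₂)/2 = 30269 km.
At r₁ the circular-orbit speed is v₁ = √(μ/r₁) = 6.797 km/s.
Transfer-orbit speed at r₁ (v² = μ(2/r − 1/a)): v_p = √[μ(2/r₁ − 1/a_t)] = 8.901 km/s.
First burn Δv₁ = |v_p − v₁| = 2.104 km/s.
At r₂, v₂ = √(μ/r₂) = 2.771 km/s.
Transfer-orbit speed at r₂: v_a = √[μ(2/r₂ − 1/a_t)] = 1.479 km/s.
Second burn Δv₂ = |v₂ − v_a| = 1.292 km/s.
Δv = Δv₁ + Δv₂ = 2.104 + 1.292 = 3.396 km/s.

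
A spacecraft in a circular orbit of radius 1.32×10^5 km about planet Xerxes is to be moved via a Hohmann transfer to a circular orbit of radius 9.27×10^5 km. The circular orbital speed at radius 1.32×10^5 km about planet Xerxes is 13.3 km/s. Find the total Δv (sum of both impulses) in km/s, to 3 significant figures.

From the circular-orbit relation v² = μ/r at r = 1.32×10^5 km: μ = v²r = (13.3)² × 1.32×10^5 = 2.33495×10^7 km³/s².
The Hohmann ellipse has a_t = (r₁ + r₂)/2 = 5.295×10^5 km.
At r₁ the circular-orbit speed is v₁ = √(μ/r₁) = 13.300 km/s.
On the transfer ellipse at r₁, vis-viva gives v_p = √[μ(2/r₁ − 1/a_t)] = 17.598 km/s.
First burn Δv₁ = |v_p − v₁| = 4.298 km/s.
At r₂, v₂ = √(μ/r₂) = 5.019 km/s.
Transfer-orbit speed at r₂: v_a = √[μ(2/r₂ − 1/a_t)] = 2.506 km/s.
Second burn Δv₂ = |v₂ − v_a| = 2.513 km/s.
Δv = Δv₁ + Δv₂ = 4.298 + 2.513 = 6.811 km/s.

Δv = 6.81 km/s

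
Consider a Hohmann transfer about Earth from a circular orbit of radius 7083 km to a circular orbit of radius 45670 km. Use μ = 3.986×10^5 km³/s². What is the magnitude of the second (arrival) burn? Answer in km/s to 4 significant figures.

Δv₂ = 1.423 km/s

Transfer-ellipse semi-major axis a_t = (r₁ + r₂)/2 = (7083 + 45670)/2 = 26376.5 km.
Circular speed at r = 45670 km: v_c = √(μ/r) = 2.954 km/s.
Vis-viva on the transfer ellipse at r = 45670 km gives v_t = √[μ(2/r − 1/a_t)] = 1.531 km/s.
Δv₂ = |v_t − v_c| = |1.531 − 2.954| = 1.423 km/s.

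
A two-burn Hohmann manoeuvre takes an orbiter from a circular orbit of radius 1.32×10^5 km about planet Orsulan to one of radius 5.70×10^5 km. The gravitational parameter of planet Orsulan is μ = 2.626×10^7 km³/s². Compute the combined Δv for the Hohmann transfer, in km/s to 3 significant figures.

Δv = 6.49 km/s

Transfer-ellipse semi-major axis a_t = (r₁ + r₂)/2 = (1.320×10^5 + 5.700×10^5)/2 = 3.510×10^5 km.
At r₁ the circular-orbit speed is v₁ = √(μ/r₁) = 14.105 km/s.
On the transfer ellipse at r₁, vis-viva equation gives v_p = √[μ(2/r₁ − 1/a_t)] = 17.974 km/s.
First burn Δv₁ = |v_p − v₁| = 3.869 km/s.
Circular speed at r₂: v₂ = √(μ/r₂) = 6.7875 km/s.
Transfer-orbit speed at r₂: v_a = √[μ(2/r₂ − 1/a_t)] = 4.1624 km/s.
Second burn Δv₂ = |v₂ − v_a| = 2.625 km/s.
Total Δv = Δv₁ + Δv₂ = 6.494 km/s.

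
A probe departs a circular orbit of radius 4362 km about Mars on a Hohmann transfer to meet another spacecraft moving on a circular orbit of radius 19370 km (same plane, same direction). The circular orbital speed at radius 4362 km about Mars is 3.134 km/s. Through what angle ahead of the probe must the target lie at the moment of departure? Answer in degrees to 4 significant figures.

φ = 93.70°

From the circular-orbit relation v² = μ/r at r = 4362 km: μ = v²r = (3.134)² × 4362 = 42843.4 km³/s².
Transfer-ellipse semi-major axis a_t = (r₁ + r₂)/2 = (4362 + 19370)/2 = 11866 km.
Transfer time t = π√(a_t³/μ) = 19618 s.
Target angular speed ω₂ = √(μ/r₂³) = 7.6780×10^-5 rad/s.
Angle swept by the target during transfer: ω₂·t = 1.5063 rad = 86.30°.
The probe traverses 180° on the transfer ellipse, so the target must lead by 180° − 86.30° = 93.70°.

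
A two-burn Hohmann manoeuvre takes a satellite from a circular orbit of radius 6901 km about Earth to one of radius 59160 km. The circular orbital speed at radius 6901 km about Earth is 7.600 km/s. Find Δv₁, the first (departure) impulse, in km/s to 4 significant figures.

Δv₁ = 2.571 km/s

From the circular-orbit relation v² = μ/r at r = 6901 km: μ = v²r = (7.600)² × 6901 = 3.98602×10^5 km³/s².
Semi-major axis of the transfer orbit: a_t = (6901 + 59160)/2 = 33030.5 km.
On the circular orbit at r = 6901 km, v_c = √(μ/r) = 7.6000 km/s.
Transfer-orbit speed at the same r (vis-viva, a = a_t): v_t = √[μ(2/r − 1/a_t)] = 10.171 km/s.
Δv₁ = |v_t − v_c| = |10.171 − 7.6000| = 2.571 km/s.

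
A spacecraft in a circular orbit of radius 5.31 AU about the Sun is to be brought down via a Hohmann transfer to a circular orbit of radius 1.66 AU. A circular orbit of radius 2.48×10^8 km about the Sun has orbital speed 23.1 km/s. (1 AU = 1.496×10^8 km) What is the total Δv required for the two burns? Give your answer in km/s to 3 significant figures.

Δv = 9.41 km/s

From the circular-orbit relation v² = μ/r at r = 2.48×10^8 km: μ = v²r = (23.1)² × 2.48×10^8 = 1.32335×10^11 km³/s².
In km: r₁ = 5.31 × 1.496×10^8 = 7.94376×10^8 km; r₂ = 1.66 × 1.496×10^8 = 2.48336×10^8 km.
Transfer-ellipse semi-major axis a_t = (r₁ + r₂)/2 = (7.94376×10^8 + 2.48336×10^8)/2 = 5.21356×10^8 km.
At r₁ the circular-orbit speed is v₁ = √(μ/r₁) = 12.907 km/s.
Transfer-orbit speed at r₁ (vis-viva equation): v_a = √[μ(2/r₁ − 1/a_t)] = 8.9079 km/s.
First burn Δv₁ = |v_a − v₁| = 3.999 km/s.
Circular speed at r₂: v₂ = √(μ/r₂) = 23.08 km/s.
Transfer-orbit speed at r₂: v_p = √[μ(2/r₂ − 1/a_t)] = 28.49 km/s.
Second burn Δv₂ = |v₂ − v_p| = 5.410 km/s.
Total Δv = Δv₁ + Δv₂ = 9.409 km/s.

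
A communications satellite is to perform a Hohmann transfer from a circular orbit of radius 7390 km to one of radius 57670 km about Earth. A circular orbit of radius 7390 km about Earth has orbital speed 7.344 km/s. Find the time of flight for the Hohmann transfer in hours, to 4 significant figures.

From the circular-orbit relation v² = μ/r at r = 7390 km: μ = v²r = (7.344)² × 7390 = 3.98575×10^5 km³/s².
Semi-major axis of the transfer orbit: a_t = (7390 + 57670)/2 = 32530 km.
Transfer time t = π√(a_t³/μ) = π√((32530)³ / 3.98575×10^5) = 29196 s.
Converting: 29196 s ÷ 3600 s/hour = 8.110 hours.

t = 8.110 hours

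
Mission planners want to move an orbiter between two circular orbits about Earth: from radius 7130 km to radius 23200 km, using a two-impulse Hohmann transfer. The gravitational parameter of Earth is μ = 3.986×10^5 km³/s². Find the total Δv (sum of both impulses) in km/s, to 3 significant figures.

Transfer-ellipse semi-major axis a_t = (r₁ + r₂)/2 = (7130 + 23200)/2 = 15165 km.
Circular speed at r₁: v₁ = √(μ/r₁) = √(3.986×10^5/7130) = 7.477 km/s.
On the transfer ellipse at r₁, vis-viva equation gives v_p = √[μ(2/r₁ − 1/a_t)] = 9.248 km/s.
First burn Δv₁ = |v_p − v₁| = 1.771 km/s.
At r₂, v₂ = √(μ/r₂) = 4.145 km/s.
Transfer-orbit speed at r₂: v_a = √[μ(2/r₂ − 1/a_t)] = 2.842 km/s.
Second burn Δv₂ = |v₂ − v_a| = 1.303 km/s.
Total Δv = Δv₁ + Δv₂ = 3.074 km/s.

Δv = 3.07 km/s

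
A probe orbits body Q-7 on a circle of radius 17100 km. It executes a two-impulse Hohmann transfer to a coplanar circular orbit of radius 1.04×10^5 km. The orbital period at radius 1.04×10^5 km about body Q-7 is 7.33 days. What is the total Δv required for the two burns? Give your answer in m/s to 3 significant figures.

Δv = 1270 m/s

From Kepler's third law T² = 4π²r³/μ at r = 1.04×10^5 km, T = 7.33 days = 7.33 × 86400 s = 6.33312×10^5 s: μ = 4π²r³/T² = 1.10720×10^5 km³/s².
The Hohmann ellipse has a_t = (r₁ + r₂)/2 = 60550 km.
Circular speed at r₁: v₁ = √(μ/r₁) = √(1.10720×10^5/17100) = 2.54457 km/s.
On the transfer ellipse at r₁, vis-viva gives v_p = √[μ(2/r₁ − 1/a_t)] = 3.33483 km/s.
First burn Δv₁ = |v_p − v₁| = 0.7903 km/s.
At r₂, v₂ = √(μ/r₂) = 1.0318 km/s.
Transfer-orbit speed at r₂: v_a = √[μ(2/r₂ − 1/a_t)] = 0.54832 km/s.
Second burn Δv₂ = |v₂ − v_a| = 0.4835 km/s.
Total Δv = Δv₁ + Δv₂ = 1.274 km/s.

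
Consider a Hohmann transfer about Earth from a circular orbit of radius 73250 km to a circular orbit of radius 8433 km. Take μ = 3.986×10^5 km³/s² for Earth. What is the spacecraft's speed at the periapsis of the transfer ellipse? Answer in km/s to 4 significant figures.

Transfer-ellipse semi-major axis a_t = (r₁ + r₂)/2 = (73250 + 8433)/2 = 40841.5 km.
The periapsis of the transfer ellipse is at r = 8433 km.
From the vis-viva equation, v = √[μ(2/r − 1/a_t)] = 9.207 km/s.

v = 9.207 km/s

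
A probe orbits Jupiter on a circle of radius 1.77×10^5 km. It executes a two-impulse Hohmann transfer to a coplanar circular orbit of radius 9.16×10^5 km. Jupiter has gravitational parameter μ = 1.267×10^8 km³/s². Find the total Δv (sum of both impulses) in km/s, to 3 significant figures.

Δv = 13.0 km/s

The Hohmann ellipse has a_t = (r₁ + r₂)/2 = 5.465×10^5 km.
At r₁ the circular-orbit speed is v₁ = √(μ/r₁) = 26.755 km/s.
On the transfer ellipse at r₁, vis-viva equation gives v_p = √[μ(2/r₁ − 1/a_t)] = 34.638 km/s.
First burn Δv₁ = |v_p − v₁| = 7.883 km/s.
At r₂, v₂ = √(μ/r₂) = 11.761 km/s.
Transfer-orbit speed at r₂: v_a = √[μ(2/r₂ − 1/a_t)] = 6.6932 km/s.
Second burn Δv₂ = |v₂ − v_a| = 5.068 km/s.
Total Δv = Δv₁ + Δv₂ = 12.95 km/s.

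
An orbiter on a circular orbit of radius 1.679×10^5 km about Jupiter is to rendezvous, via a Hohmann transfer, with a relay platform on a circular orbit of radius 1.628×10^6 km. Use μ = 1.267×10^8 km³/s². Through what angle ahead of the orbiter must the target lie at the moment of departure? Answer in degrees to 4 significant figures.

The Hohmann ellipse has a_t = (r₁ + r₂)/2 = 8.9795×10^5 km.
The half-period of the transfer ellipse is t = π√(a_t³/μ) = 2.3749×10^5 s.
The target's mean motion on its circular orbit is ω₂ = √(μ/r₂³) = 5.4188×10^-6 rad/s.
Angle swept by the target during transfer: ω₂·t = 1.2869 rad = 73.73°.
The orbiter traverses 180° on the transfer ellipse, so the target must lead by 180° − 73.73° = 106.3°.

φ = 106.3°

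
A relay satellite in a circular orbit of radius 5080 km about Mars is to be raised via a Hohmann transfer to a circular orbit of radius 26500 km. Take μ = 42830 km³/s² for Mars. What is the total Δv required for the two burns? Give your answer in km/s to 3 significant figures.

Δv = 1.41 km/s

The Hohmann ellipse has a_t = (r₁ + r₂)/2 = 15790 km.
At r₁ the circular-orbit speed is v₁ = √(μ/r₁) = 2.904 km/s.
On the transfer ellipse at r₁, v² = μ(2/r − 1/a) gives v_p = √[μ(2/r₁ − 1/a_t)] = 3.762 km/s.
First burn Δv₁ = |v_p − v₁| = 0.8580 km/s.
At r₂, v₂ = √(μ/r₂) = 1.2713 km/s.
Transfer-orbit speed at r₂: v_a = √[μ(2/r₂ − 1/a_t)] = 0.72109 km/s.
Second burn Δv₂ = |v₂ − v_a| = 0.5502 km/s.
Δv = Δv₁ + Δv₂ = 0.8580 + 0.5502 = 1.408 km/s.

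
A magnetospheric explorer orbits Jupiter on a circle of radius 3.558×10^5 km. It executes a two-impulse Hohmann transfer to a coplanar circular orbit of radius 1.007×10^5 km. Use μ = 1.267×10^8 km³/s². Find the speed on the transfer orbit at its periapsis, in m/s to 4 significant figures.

v = 44290 m/s

The Hohmann ellipse has a_t = (r₁ + r₂)/2 = 2.2825×10^5 km.
The periapsis of the transfer ellipse is at r = 1.007×10^5 km.
From the vis-viva equation, v = √[μ(2/r − 1/a_t)] = 44.29 km/s.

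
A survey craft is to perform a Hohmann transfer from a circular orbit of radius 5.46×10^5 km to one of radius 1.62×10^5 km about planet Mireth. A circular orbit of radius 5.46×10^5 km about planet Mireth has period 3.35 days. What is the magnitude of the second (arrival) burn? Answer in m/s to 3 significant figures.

Δv₂ = 5260 m/s

From Kepler's third law T² = 4π²r³/μ at r = 5.46×10^5 km, T = 3.35 days = 3.35 × 86400 s = 2.8944×10^5 s: μ = 4π²r³/T² = 7.67045×10^7 km³/s².
Semi-major axis of the transfer orbit: a_t = (5.460×10^5 + 1.620×10^5)/2 = 3.540×10^5 km.
On the circular orbit at r = 1.620×10^5 km, v_c = √(μ/r) = 21.760 km/s.
Vis-viva on the transfer ellipse at r = 1.620×10^5 km gives v_t = √[μ(2/r − 1/a_t)] = 27.024 km/s.
Δv₂ = |v_t − v_c| = |27.024 − 21.760| = 5.264 km/s.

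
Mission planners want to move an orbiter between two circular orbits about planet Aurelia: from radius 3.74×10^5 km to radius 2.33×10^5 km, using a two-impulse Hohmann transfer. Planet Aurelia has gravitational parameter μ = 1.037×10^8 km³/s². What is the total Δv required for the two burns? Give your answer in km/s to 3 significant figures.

Semi-major axis of the transfer orbit: a_t = (3.740×10^5 + 2.330×10^5)/2 = 3.035×10^5 km.
Circular speed at r₁: v₁ = √(μ/r₁) = √(1.037×10^8/3.740×10^5) = 16.652 km/s.
On the transfer ellipse at r₁, vis-viva equation gives v_a = √[μ(2/r₁ − 1/a_t)] = 14.590 km/s.
First burn Δv₁ = |v_a − v₁| = 2.062 km/s.
At r₂, v₂ = √(μ/r₂) = 21.097 km/s.
Transfer-orbit speed at r₂: v_p = √[μ(2/r₂ − 1/a_t)] = 23.419 km/s.
Second burn Δv₂ = |v₂ − v_p| = 2.322 km/s.
Δv = Δv₁ + Δv₂ = 2.062 + 2.322 = 4.384 km/s.

Δv = 4.38 km/s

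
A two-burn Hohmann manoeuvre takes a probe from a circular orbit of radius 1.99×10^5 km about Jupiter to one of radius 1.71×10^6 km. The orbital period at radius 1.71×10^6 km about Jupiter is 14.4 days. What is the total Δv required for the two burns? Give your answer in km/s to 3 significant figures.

From Kepler's third law T² = 4π²r³/μ at r = 1.71×10^6 km, T = 14.4 days = 14.4 × 86400 s = 1.24416×10^6 s: μ = 4π²r³/T² = 1.27525×10^8 km³/s².
Semi-major axis of the transfer orbit: a_t = (1.990×10^5 + 1.710×10^6)/2 = 9.545×10^5 km.
At r₁ the circular-orbit speed is v₁ = √(μ/r₁) = 25.315 km/s.
On the transfer ellipse at r₁, v² = μ(2/r − 1/a) gives v_p = √[μ(2/r₁ − 1/a_t)] = 33.883 km/s.
First burn Δv₁ = |v_p − v₁| = 8.568 km/s.
At r₂, v₂ = √(μ/r₂) = 8.636 km/s.
Transfer-orbit speed at r₂: v_a = √[μ(2/r₂ − 1/a_t)] = 3.943 km/s.
Second burn Δv₂ = |v₂ − v_a| = 4.693 km/s.
Δv = Δv₁ + Δv₂ = 8.568 + 4.693 = 13.26 km/s.

Δv = 13.3 km/s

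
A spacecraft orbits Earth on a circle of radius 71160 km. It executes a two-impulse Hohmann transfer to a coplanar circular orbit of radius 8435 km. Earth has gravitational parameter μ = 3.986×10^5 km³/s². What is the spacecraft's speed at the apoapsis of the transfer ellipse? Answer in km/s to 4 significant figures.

Transfer-ellipse semi-major axis a_t = (r₁ + r₂)/2 = (71160 + 8435)/2 = 39797.5 km.
At apoapsis, r = 71160 km.
Vis-viva: v = √[μ(2/r − 1/a_t)] = √[3.986×10^5 × (2/71160 − 1/39797.5)] = 1.090 km/s.

v = 1.090 km/s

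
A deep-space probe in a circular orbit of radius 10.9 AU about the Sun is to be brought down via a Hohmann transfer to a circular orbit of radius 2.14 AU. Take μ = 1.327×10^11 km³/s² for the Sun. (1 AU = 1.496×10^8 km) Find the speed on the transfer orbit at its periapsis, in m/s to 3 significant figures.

v = 26300 m/s

In km: r₁ = 10.9 × 1.496×10^8 = 1.63064×10^9 km; r₂ = 2.14 × 1.496×10^8 = 3.20144×10^8 km.
Transfer-ellipse semi-major axis a_t = (r₁ + r₂)/2 = (1.63064×10^9 + 3.20144×10^8)/2 = 9.75392×10^8 km.
The periapsis of the transfer ellipse is at r = 3.20144×10^8 km.
Applying v² = μ(2/r − 1/a_t): v = 26.32 km/s.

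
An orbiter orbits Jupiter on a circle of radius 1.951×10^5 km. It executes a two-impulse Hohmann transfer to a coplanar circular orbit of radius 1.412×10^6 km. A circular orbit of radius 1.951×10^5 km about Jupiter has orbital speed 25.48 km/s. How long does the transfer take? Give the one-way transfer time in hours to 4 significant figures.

From the circular-orbit relation v² = μ/r at r = 1.951×10^5 km: μ = v²r = (25.48)² × 1.951×10^5 = 1.26665×10^8 km³/s².
Semi-major axis of the transfer orbit: a_t = (1.951×10^5 + 1.412×10^6)/2 = 8.0355×10^5 km.
By Kepler's third law the transfer-orbit period is T = 2π√(a_t³/μ), so t = T/2 = 2.0107×10^5 s.
Converting: 2.0107×10^5 s ÷ 3600 s/hour = 55.85 hours.

t = 55.85 hours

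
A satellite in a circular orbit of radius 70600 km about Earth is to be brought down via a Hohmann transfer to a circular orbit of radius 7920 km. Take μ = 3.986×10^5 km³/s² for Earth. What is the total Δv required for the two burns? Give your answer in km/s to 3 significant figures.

The Hohmann ellipse has a_t = (r₁ + r₂)/2 = 39260 km.
Circular speed at r₁: v₁ = √(μ/r₁) = √(3.986×10^5/70600) = 2.376 km/s.
On the transfer ellipse at r₁, v² = μ(2/r − 1/a) gives v_a = √[μ(2/r₁ − 1/a_t)] = 1.067 km/s.
First burn Δv₁ = |v_a − v₁| = 1.309 km/s.
At r₂, v₂ = √(μ/r₂) = 7.094 km/s.
Transfer-orbit speed at r₂: v_p = √[μ(2/r₂ − 1/a_t)] = 9.513 km/s.
Second burn Δv₂ = |v₂ − v_p| = 2.419 km/s.
Δv = Δv₁ + Δv₂ = 1.309 + 2.419 = 3.728 km/s.

Δv = 3.73 km/s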